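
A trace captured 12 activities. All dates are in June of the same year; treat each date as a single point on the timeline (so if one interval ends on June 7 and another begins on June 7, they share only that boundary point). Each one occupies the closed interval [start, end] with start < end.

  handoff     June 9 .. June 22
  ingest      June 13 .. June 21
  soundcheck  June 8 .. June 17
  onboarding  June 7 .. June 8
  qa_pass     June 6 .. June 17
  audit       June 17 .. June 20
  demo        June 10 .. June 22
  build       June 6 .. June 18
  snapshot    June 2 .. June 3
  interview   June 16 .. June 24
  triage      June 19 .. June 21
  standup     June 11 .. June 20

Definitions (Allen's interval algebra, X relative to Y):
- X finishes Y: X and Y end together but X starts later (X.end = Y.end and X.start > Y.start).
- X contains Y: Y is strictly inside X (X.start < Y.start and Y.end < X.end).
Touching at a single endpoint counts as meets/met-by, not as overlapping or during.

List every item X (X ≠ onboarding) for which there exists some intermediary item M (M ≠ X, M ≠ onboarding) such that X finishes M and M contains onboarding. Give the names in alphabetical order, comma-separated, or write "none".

soundcheck

Target onboarding = [June 7, June 8].
Intermediaries M with M contains onboarding: build, qa_pass.
Via build — items with X finishes build: none.
Via qa_pass — items with X finishes qa_pass: soundcheck.
Union: soundcheck.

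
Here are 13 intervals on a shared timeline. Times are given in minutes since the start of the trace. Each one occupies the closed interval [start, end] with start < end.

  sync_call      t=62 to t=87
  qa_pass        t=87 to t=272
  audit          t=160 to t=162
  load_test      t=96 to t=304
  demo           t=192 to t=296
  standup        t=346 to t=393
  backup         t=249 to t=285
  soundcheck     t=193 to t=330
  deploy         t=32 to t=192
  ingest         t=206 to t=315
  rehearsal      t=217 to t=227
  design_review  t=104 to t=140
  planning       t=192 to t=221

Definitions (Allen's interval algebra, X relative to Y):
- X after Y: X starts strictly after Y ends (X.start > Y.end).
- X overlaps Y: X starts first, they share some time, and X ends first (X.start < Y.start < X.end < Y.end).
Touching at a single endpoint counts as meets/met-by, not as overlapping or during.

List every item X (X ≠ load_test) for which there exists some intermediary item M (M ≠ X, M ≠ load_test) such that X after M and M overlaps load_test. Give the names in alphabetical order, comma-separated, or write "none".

Target load_test = [t=96, t=304].
Intermediaries M with M overlaps load_test: deploy, qa_pass.
Via deploy — items with X after deploy: backup, ingest, rehearsal, soundcheck, standup.
Via qa_pass — items with X after qa_pass: standup.
Union: backup, ingest, rehearsal, soundcheck, standup.

backup, ingest, rehearsal, soundcheck, standup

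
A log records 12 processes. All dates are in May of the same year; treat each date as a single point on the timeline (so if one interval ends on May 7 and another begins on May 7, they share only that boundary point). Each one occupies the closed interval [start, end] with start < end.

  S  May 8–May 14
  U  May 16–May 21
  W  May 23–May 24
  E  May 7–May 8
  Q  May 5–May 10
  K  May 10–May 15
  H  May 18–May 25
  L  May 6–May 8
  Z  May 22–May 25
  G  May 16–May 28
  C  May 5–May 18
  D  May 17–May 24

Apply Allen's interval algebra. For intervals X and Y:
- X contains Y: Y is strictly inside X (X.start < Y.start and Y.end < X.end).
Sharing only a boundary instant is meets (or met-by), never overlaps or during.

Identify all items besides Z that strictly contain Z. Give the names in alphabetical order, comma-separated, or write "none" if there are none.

G

Target Z = [May 22, May 25].
C [May 5, May 18] → before → no.
D [May 17, May 24] → overlaps → no.
E [May 7, May 8] → before → no.
G [May 16, May 28] → contains → yes.
H [May 18, May 25] → finished-by → no.
K [May 10, May 15] → before → no.
L [May 6, May 8] → before → no.
Q [May 5, May 10] → before → no.
S [May 8, May 14] → before → no.
U [May 16, May 21] → before → no.
W [May 23, May 24] → during → no.
Result: G.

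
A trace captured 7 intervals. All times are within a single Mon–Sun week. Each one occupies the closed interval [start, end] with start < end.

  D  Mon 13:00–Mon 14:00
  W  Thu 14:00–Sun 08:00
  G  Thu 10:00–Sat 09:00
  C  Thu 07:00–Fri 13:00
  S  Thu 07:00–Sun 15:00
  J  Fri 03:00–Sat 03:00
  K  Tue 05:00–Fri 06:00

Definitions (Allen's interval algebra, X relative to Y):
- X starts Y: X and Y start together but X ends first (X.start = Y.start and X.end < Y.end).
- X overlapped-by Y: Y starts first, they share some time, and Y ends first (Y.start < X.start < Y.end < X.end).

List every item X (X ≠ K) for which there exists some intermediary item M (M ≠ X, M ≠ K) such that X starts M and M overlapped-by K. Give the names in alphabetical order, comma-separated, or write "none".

C

Target K = [Tue 05:00, Fri 06:00].
Intermediaries M with M overlapped-by K: C, G, J, S, W.
Via C — items with X starts C: none.
Via G — items with X starts G: none.
Via J — items with X starts J: none.
Via S — items with X starts S: C.
Via W — items with X starts W: none.
Union: C.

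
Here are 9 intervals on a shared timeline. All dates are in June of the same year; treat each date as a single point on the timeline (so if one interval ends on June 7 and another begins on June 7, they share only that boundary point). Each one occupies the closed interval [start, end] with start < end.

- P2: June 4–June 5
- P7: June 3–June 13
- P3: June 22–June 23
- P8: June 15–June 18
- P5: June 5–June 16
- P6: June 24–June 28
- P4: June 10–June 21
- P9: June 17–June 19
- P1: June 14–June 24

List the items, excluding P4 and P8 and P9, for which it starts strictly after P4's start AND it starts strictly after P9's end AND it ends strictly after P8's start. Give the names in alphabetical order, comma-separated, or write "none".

P3, P6

Conditions: its start is strictly after P4's start (X.start > June 10) AND its start is strictly after P9's end (X.start > June 19) AND its end is strictly after P8's start (X.end > June 15).
P1: start June 14 > June 10? ✓; start June 14 > June 19? ✗; end June 24 > June 15? ✓ → no.
P2: start June 4 > June 10? ✗; start June 4 > June 19? ✗; end June 5 > June 15? ✗ → no.
P3: start June 22 > June 10? ✓; start June 22 > June 19? ✓; end June 23 > June 15? ✓ → yes.
P5: start June 5 > June 10? ✗; start June 5 > June 19? ✗; end June 16 > June 15? ✓ → no.
P6: start June 24 > June 10? ✓; start June 24 > June 19? ✓; end June 28 > June 15? ✓ → yes.
P7: start June 3 > June 10? ✗; start June 3 > June 19? ✗; end June 13 > June 15? ✗ → no.
Result: P3, P6.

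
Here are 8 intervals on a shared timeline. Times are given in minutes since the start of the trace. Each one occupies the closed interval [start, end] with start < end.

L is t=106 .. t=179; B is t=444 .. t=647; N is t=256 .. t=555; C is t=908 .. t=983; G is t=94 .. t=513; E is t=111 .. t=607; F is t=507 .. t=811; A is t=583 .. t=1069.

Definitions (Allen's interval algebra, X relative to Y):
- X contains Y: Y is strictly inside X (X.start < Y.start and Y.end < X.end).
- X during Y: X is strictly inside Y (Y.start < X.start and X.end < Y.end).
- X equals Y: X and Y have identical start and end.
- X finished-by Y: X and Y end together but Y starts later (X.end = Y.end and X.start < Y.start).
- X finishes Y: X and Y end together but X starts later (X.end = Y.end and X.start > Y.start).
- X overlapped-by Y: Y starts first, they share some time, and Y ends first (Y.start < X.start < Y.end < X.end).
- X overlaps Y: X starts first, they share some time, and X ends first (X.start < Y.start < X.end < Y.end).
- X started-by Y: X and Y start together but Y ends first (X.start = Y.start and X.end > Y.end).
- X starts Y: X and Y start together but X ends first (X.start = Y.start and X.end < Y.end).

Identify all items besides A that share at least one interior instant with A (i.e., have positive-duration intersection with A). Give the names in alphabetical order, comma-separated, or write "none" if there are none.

Target A = [t=583, t=1069].
B [t=444, t=647] → overlaps → yes.
C [t=908, t=983] → during → yes.
E [t=111, t=607] → overlaps → yes.
F [t=507, t=811] → overlaps → yes.
G [t=94, t=513] → before → no.
L [t=106, t=179] → before → no.
N [t=256, t=555] → before → no.
Result: B, C, E, F.

B, C, E, F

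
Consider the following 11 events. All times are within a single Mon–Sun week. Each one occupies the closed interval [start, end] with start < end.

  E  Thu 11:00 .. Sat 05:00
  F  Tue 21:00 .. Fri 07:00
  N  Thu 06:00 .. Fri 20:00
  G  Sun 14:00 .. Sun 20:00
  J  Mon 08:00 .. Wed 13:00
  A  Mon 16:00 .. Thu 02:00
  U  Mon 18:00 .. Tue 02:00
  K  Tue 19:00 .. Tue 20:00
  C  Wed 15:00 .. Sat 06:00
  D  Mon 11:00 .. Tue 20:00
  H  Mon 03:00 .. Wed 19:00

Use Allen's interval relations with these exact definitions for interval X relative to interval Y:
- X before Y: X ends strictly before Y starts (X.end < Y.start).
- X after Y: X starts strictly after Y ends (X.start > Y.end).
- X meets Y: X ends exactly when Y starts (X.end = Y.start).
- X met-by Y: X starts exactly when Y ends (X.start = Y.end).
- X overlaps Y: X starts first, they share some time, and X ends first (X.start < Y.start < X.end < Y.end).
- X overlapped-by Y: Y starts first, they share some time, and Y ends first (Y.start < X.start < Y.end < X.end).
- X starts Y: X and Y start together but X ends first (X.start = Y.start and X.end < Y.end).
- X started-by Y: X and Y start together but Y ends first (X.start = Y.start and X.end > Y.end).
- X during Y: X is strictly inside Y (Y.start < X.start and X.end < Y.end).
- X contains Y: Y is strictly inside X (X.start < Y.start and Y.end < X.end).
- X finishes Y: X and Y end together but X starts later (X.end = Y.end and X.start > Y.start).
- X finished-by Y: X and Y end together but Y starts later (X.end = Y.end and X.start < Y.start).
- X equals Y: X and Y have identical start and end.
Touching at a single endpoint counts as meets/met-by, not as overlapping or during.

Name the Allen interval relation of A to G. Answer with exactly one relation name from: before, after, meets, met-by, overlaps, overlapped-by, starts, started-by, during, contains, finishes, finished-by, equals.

before

A = [Mon 16:00, Thu 02:00]; G = [Sun 14:00, Sun 20:00].
Compare endpoints: A.start < G.start, A.start < G.end, A.end < G.start, A.end < G.end.
That pattern is 'before'.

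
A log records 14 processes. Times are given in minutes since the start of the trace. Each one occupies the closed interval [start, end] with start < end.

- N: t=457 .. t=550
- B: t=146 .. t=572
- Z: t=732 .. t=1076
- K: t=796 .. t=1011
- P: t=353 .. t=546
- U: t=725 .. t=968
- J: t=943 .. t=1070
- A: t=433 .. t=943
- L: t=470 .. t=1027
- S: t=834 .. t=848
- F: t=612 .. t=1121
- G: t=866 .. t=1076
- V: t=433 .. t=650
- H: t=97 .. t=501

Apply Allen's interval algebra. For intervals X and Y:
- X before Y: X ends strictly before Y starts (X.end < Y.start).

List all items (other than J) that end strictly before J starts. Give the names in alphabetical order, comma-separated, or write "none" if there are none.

B, H, N, P, S, V

Target J = [t=943, t=1070].
A [t=433, t=943] → meets → no.
B [t=146, t=572] → before → yes.
F [t=612, t=1121] → contains → no.
G [t=866, t=1076] → contains → no.
H [t=97, t=501] → before → yes.
K [t=796, t=1011] → overlaps → no.
L [t=470, t=1027] → overlaps → no.
N [t=457, t=550] → before → yes.
P [t=353, t=546] → before → yes.
S [t=834, t=848] → before → yes.
U [t=725, t=968] → overlaps → no.
V [t=433, t=650] → before → yes.
Z [t=732, t=1076] → contains → no.
Result: B, H, N, P, S, V.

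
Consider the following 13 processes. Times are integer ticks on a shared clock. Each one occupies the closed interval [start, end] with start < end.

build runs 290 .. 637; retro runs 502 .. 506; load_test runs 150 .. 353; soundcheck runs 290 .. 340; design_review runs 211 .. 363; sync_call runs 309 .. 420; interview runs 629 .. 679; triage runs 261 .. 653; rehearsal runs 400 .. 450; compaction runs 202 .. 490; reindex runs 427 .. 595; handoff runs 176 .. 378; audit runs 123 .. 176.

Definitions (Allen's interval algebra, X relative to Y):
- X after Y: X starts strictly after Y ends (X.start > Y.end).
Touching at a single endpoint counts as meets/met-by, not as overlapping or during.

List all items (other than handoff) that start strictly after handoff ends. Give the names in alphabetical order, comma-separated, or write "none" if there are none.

interview, rehearsal, reindex, retro

Target handoff = [176, 378].
audit [123, 176] → meets → no.
build [290, 637] → overlapped-by → no.
compaction [202, 490] → overlapped-by → no.
design_review [211, 363] → during → no.
interview [629, 679] → after → yes.
load_test [150, 353] → overlaps → no.
rehearsal [400, 450] → after → yes.
reindex [427, 595] → after → yes.
retro [502, 506] → after → yes.
soundcheck [290, 340] → during → no.
sync_call [309, 420] → overlapped-by → no.
triage [261, 653] → overlapped-by → no.
Result: interview, rehearsal, reindex, retro.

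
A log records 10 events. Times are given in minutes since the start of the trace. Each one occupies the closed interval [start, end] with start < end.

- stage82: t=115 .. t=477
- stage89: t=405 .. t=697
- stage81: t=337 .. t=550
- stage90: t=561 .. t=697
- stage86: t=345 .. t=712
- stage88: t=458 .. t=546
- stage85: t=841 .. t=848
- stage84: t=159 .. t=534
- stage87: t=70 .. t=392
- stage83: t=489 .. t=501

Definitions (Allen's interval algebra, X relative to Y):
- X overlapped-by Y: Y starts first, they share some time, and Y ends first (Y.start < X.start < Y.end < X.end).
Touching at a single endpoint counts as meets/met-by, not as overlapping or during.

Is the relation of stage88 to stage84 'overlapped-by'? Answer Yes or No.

Yes

stage88 = [t=458, t=546], stage84 = [t=159, t=534].
Actual relation of stage88 to stage84: overlapped-by.
Asked whether 'overlapped-by' holds → Yes.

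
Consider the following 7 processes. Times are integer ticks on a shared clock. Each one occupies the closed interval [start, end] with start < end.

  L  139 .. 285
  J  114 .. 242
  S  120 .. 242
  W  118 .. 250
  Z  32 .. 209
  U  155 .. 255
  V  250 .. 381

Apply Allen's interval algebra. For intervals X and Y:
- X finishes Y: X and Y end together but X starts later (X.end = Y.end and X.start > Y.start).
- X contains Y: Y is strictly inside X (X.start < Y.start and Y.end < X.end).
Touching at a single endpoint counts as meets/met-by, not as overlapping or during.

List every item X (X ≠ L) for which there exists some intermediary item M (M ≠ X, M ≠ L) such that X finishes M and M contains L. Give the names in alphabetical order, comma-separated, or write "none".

Target L = [139, 285].
Intermediaries M with M contains L: none.
Union: none.

none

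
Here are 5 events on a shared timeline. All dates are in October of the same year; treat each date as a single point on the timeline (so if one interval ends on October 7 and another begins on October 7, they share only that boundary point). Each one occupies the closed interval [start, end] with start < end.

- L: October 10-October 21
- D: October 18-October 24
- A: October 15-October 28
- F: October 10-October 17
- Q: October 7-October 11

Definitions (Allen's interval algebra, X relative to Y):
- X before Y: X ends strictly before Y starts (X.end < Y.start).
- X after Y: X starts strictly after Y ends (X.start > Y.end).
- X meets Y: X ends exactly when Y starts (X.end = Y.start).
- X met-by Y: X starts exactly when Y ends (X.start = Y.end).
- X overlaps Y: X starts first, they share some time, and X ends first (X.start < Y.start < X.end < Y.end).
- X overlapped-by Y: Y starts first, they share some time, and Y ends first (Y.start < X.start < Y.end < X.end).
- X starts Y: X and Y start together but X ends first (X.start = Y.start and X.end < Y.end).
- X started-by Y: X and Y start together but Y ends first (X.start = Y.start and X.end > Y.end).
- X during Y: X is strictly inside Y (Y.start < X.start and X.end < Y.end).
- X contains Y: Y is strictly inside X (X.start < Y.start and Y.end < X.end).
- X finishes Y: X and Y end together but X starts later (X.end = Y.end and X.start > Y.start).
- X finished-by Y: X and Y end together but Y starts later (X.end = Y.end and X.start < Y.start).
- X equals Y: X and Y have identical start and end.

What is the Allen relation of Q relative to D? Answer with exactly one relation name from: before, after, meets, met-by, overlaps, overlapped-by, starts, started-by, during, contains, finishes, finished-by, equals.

before

Q = [October 7, October 11]; D = [October 18, October 24].
Compare endpoints: Q.start < D.start, Q.start < D.end, Q.end < D.start, Q.end < D.end.
That pattern is 'before'.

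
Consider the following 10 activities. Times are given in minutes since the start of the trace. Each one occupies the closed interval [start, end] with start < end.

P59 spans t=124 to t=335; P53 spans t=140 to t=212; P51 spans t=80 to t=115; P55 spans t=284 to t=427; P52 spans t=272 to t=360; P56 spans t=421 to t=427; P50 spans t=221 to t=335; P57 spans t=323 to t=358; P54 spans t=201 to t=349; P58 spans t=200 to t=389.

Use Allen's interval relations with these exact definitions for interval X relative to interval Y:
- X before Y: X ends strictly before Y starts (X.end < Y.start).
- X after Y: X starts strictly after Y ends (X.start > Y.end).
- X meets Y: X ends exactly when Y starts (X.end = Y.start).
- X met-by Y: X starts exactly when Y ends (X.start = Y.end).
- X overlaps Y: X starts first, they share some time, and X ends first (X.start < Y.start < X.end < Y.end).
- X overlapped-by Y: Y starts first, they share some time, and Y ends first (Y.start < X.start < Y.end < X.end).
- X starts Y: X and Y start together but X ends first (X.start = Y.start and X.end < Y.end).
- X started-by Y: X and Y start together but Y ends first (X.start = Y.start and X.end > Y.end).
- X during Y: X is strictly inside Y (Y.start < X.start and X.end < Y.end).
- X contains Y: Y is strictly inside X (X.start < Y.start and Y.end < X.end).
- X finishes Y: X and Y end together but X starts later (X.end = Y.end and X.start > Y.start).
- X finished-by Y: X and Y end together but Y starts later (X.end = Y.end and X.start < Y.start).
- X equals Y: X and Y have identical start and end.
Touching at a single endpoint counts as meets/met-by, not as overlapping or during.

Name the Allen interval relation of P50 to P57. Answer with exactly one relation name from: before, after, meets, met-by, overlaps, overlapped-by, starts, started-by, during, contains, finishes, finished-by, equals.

overlaps

P50 = [t=221, t=335]; P57 = [t=323, t=358].
Compare endpoints: P50.start < P57.start, P50.start < P57.end, P50.end > P57.start, P50.end < P57.end.
That pattern is 'overlaps'.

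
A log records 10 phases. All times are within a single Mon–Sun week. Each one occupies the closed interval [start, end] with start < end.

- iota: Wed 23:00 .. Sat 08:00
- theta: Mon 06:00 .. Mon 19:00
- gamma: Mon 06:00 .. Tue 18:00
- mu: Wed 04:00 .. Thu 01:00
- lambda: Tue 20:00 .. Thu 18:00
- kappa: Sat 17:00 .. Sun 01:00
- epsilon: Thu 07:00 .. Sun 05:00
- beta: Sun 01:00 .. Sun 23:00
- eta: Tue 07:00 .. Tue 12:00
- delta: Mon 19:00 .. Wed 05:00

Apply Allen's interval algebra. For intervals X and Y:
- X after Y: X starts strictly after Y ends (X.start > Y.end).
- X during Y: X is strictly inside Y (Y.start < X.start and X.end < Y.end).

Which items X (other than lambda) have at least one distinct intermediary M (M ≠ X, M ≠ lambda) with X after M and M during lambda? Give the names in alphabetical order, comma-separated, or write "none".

beta, epsilon, kappa

Target lambda = [Tue 20:00, Thu 18:00].
Intermediaries M with M during lambda: mu.
Via mu — items with X after mu: beta, epsilon, kappa.
Union: beta, epsilon, kappa.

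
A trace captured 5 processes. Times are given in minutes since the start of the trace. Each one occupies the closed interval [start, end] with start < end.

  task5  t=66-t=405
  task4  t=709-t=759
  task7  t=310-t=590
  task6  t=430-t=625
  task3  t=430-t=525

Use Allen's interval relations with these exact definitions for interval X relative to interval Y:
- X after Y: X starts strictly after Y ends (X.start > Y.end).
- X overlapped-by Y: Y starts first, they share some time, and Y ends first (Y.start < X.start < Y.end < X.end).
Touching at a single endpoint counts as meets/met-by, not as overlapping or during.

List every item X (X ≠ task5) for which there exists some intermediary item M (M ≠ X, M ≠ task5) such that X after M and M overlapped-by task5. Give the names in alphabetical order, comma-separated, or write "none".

task4

Target task5 = [t=66, t=405].
Intermediaries M with M overlapped-by task5: task7.
Via task7 — items with X after task7: task4.
Union: task4.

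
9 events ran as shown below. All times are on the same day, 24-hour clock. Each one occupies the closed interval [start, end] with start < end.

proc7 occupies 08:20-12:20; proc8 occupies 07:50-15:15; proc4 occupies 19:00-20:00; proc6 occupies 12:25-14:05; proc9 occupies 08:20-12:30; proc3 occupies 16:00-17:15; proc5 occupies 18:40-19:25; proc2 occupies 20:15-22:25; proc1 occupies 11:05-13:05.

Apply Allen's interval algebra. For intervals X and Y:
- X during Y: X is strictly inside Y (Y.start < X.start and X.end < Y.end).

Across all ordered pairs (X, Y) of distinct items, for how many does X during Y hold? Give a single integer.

4

Checking all 72 ordered pairs for relation 'during'; matching pairs in alphabetical order:
(proc1, proc8): proc1 during proc8 ✓
(proc6, proc8): proc6 during proc8 ✓
(proc7, proc8): proc7 during proc8 ✓
(proc9, proc8): proc9 during proc8 ✓
Count: 4.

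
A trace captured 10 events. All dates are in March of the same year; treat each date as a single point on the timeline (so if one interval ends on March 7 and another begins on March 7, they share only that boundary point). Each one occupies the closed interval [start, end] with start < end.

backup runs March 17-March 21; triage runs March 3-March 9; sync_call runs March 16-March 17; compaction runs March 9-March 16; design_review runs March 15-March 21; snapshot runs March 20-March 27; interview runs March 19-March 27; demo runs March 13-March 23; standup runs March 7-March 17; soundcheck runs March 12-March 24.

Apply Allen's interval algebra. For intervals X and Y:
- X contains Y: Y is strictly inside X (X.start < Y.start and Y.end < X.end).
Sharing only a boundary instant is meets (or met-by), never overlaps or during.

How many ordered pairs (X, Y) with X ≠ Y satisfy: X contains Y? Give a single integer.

9

Checking all 90 ordered pairs for relation 'contains'; matching pairs in alphabetical order:
(demo, backup): demo contains backup ✓
(demo, design_review): demo contains design_review ✓
(demo, sync_call): demo contains sync_call ✓
(design_review, sync_call): design_review contains sync_call ✓
(soundcheck, backup): soundcheck contains backup ✓
(soundcheck, demo): soundcheck contains demo ✓
(soundcheck, design_review): soundcheck contains design_review ✓
(soundcheck, sync_call): soundcheck contains sync_call ✓
(standup, compaction): standup contains compaction ✓
Count: 9.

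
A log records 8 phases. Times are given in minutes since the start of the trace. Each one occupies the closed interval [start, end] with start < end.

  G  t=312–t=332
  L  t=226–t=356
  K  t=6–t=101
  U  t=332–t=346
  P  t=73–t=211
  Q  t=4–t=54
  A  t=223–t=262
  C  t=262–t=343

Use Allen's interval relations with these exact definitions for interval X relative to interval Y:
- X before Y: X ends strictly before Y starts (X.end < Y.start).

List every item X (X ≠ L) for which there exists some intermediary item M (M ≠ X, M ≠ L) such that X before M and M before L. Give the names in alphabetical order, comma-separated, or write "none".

Target L = [t=226, t=356].
Intermediaries M with M before L: K, P, Q.
Via K — items with X before K: none.
Via P — items with X before P: Q.
Via Q — items with X before Q: none.
Union: Q.

Q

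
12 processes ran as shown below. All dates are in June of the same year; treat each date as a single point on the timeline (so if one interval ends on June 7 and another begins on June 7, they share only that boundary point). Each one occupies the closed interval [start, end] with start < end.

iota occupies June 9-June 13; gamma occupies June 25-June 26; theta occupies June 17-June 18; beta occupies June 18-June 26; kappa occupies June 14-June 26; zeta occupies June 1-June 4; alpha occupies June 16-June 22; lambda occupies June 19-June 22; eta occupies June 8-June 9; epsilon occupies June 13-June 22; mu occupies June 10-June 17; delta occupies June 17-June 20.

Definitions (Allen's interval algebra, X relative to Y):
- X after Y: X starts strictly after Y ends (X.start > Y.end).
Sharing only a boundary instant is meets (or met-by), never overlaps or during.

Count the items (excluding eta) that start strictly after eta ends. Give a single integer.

9

Target eta = [June 8, June 9].
alpha [June 16, June 22] → after → counts.
beta [June 18, June 26] → after → counts.
delta [June 17, June 20] → after → counts.
epsilon [June 13, June 22] → after → counts.
gamma [June 25, June 26] → after → counts.
iota [June 9, June 13] → met-by → no.
kappa [June 14, June 26] → after → counts.
lambda [June 19, June 22] → after → counts.
mu [June 10, June 17] → after → counts.
theta [June 17, June 18] → after → counts.
zeta [June 1, June 4] → before → no.
Total: 9.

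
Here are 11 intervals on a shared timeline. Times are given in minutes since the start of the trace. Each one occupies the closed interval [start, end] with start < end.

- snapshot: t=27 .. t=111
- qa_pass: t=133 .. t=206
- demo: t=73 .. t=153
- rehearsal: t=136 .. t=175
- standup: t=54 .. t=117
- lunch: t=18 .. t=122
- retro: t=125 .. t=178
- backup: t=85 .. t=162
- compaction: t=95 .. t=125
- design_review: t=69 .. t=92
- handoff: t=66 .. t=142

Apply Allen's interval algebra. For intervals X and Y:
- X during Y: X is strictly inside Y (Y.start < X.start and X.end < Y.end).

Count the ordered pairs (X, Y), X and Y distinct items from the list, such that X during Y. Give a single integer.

11

Checking all 110 ordered pairs for relation 'during'; matching pairs in alphabetical order:
(compaction, backup): compaction during backup ✓
(compaction, demo): compaction during demo ✓
(compaction, handoff): compaction during handoff ✓
(design_review, handoff): design_review during handoff ✓
(design_review, lunch): design_review during lunch ✓
(design_review, snapshot): design_review during snapshot ✓
(design_review, standup): design_review during standup ✓
(rehearsal, qa_pass): rehearsal during qa_pass ✓
(rehearsal, retro): rehearsal during retro ✓
(snapshot, lunch): snapshot during lunch ✓
(standup, lunch): standup during lunch ✓
Count: 11.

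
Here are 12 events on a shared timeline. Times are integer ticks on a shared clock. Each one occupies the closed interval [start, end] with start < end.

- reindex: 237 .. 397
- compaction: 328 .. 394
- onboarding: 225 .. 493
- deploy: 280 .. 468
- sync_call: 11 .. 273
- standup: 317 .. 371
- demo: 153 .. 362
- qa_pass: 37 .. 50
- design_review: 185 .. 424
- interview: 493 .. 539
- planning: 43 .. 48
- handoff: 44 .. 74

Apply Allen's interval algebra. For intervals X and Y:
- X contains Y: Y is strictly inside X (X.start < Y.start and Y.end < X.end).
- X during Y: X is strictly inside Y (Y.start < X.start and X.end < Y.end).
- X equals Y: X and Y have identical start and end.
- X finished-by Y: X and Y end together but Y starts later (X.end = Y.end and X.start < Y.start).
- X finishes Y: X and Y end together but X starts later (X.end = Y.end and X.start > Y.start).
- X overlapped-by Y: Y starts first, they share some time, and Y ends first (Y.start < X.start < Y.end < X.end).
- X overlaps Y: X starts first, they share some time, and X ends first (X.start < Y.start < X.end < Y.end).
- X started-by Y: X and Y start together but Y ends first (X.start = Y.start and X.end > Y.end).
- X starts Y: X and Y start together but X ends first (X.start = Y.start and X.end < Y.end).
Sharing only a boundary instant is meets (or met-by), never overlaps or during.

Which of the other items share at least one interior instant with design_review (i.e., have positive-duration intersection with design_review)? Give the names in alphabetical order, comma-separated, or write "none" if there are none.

compaction, demo, deploy, onboarding, reindex, standup, sync_call

Target design_review = [185, 424].
compaction [328, 394] → during → yes.
demo [153, 362] → overlaps → yes.
deploy [280, 468] → overlapped-by → yes.
handoff [44, 74] → before → no.
interview [493, 539] → after → no.
onboarding [225, 493] → overlapped-by → yes.
planning [43, 48] → before → no.
qa_pass [37, 50] → before → no.
reindex [237, 397] → during → yes.
standup [317, 371] → during → yes.
sync_call [11, 273] → overlaps → yes.
Result: compaction, demo, deploy, onboarding, reindex, standup, sync_call.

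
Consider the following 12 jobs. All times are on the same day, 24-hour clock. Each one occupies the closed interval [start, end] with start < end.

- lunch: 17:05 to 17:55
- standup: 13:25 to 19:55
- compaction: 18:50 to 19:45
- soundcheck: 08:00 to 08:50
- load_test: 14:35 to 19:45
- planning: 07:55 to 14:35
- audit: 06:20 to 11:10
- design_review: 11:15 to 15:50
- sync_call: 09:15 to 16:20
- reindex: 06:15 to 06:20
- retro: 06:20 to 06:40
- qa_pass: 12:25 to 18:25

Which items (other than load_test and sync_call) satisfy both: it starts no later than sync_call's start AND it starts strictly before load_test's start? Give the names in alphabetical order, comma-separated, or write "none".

audit, planning, reindex, retro, soundcheck

Conditions: its start is no later than sync_call's start (X.start <= 09:15) AND its start is strictly before load_test's start (X.start < 14:35).
audit: start 06:20 <= 09:15? ✓; start 06:20 < 14:35? ✓ → yes.
compaction: start 18:50 <= 09:15? ✗; start 18:50 < 14:35? ✗ → no.
design_review: start 11:15 <= 09:15? ✗; start 11:15 < 14:35? ✓ → no.
lunch: start 17:05 <= 09:15? ✗; start 17:05 < 14:35? ✗ → no.
planning: start 07:55 <= 09:15? ✓; start 07:55 < 14:35? ✓ → yes.
qa_pass: start 12:25 <= 09:15? ✗; start 12:25 < 14:35? ✓ → no.
reindex: start 06:15 <= 09:15? ✓; start 06:15 < 14:35? ✓ → yes.
retro: start 06:20 <= 09:15? ✓; start 06:20 < 14:35? ✓ → yes.
soundcheck: start 08:00 <= 09:15? ✓; start 08:00 < 14:35? ✓ → yes.
standup: start 13:25 <= 09:15? ✗; start 13:25 < 14:35? ✓ → no.
Result: audit, planning, reindex, retro, soundcheck.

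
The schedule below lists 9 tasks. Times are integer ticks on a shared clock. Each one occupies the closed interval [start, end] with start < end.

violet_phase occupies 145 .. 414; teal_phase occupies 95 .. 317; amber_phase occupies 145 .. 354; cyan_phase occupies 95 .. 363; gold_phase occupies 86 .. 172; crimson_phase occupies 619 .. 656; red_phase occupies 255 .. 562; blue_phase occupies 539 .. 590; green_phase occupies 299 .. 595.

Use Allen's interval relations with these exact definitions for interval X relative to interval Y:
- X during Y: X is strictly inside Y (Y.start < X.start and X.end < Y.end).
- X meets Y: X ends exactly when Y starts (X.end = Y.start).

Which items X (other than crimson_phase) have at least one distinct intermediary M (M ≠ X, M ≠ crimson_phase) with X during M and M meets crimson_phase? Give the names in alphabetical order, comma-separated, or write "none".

none

Target crimson_phase = [619, 656].
Intermediaries M with M meets crimson_phase: none.
Union: none.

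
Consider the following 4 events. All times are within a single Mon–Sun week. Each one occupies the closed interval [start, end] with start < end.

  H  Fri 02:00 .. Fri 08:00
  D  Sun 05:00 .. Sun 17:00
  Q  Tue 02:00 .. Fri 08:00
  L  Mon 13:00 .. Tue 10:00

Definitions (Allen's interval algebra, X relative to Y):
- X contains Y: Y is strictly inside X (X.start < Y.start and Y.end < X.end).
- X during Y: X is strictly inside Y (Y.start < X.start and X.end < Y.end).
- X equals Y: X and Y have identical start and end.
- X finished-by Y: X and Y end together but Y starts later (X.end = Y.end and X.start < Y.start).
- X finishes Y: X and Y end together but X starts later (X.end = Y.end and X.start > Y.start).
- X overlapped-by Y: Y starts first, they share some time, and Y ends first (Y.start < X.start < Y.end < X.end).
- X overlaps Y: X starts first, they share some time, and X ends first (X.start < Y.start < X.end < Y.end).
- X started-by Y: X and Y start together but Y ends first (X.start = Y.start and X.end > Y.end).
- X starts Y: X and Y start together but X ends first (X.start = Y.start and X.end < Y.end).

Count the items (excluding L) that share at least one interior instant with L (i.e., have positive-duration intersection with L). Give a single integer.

Target L = [Mon 13:00, Tue 10:00].
D [Sun 05:00, Sun 17:00] → after → no.
H [Fri 02:00, Fri 08:00] → after → no.
Q [Tue 02:00, Fri 08:00] → overlapped-by → counts.
Total: 1.

1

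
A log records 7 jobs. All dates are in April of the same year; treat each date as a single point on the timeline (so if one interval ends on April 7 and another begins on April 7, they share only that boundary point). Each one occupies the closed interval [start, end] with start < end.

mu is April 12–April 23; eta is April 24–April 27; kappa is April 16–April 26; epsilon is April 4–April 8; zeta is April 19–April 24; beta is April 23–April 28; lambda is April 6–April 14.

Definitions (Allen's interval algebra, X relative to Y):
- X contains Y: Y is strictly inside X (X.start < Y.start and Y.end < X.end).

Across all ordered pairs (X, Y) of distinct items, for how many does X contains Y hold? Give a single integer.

Checking all 42 ordered pairs for relation 'contains'; matching pairs in alphabetical order:
(beta, eta): beta contains eta ✓
(kappa, zeta): kappa contains zeta ✓
Count: 2.

2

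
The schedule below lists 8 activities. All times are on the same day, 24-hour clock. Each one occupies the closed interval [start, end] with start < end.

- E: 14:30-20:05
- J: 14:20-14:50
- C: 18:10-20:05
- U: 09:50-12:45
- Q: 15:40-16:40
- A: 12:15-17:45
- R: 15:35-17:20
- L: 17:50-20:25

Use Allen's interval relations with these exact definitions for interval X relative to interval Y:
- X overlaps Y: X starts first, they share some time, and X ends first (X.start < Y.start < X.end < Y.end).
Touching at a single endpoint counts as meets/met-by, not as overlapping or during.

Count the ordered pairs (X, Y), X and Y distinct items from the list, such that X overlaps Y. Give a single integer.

Checking all 56 ordered pairs for relation 'overlaps'; matching pairs in alphabetical order:
(A, E): A overlaps E ✓
(E, L): E overlaps L ✓
(J, E): J overlaps E ✓
(U, A): U overlaps A ✓
Count: 4.

4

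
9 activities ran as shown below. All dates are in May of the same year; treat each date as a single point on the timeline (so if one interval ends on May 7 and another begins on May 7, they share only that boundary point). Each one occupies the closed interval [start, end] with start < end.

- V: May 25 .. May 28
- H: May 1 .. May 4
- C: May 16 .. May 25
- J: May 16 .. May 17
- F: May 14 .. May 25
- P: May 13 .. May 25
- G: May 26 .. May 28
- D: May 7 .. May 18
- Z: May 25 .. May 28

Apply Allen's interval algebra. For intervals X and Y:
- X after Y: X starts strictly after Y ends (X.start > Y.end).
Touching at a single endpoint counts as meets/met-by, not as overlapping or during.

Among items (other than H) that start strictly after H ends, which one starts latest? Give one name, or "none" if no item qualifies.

Target H = [May 1, May 4].
C [May 16, May 25] → after → candidate.
D [May 7, May 18] → after → candidate.
F [May 14, May 25] → after → candidate.
G [May 26, May 28] → after → candidate.
J [May 16, May 17] → after → candidate.
P [May 13, May 25] → after → candidate.
V [May 25, May 28] → after → candidate.
Z [May 25, May 28] → after → candidate.
Among candidates, latest start is May 26 → G.

G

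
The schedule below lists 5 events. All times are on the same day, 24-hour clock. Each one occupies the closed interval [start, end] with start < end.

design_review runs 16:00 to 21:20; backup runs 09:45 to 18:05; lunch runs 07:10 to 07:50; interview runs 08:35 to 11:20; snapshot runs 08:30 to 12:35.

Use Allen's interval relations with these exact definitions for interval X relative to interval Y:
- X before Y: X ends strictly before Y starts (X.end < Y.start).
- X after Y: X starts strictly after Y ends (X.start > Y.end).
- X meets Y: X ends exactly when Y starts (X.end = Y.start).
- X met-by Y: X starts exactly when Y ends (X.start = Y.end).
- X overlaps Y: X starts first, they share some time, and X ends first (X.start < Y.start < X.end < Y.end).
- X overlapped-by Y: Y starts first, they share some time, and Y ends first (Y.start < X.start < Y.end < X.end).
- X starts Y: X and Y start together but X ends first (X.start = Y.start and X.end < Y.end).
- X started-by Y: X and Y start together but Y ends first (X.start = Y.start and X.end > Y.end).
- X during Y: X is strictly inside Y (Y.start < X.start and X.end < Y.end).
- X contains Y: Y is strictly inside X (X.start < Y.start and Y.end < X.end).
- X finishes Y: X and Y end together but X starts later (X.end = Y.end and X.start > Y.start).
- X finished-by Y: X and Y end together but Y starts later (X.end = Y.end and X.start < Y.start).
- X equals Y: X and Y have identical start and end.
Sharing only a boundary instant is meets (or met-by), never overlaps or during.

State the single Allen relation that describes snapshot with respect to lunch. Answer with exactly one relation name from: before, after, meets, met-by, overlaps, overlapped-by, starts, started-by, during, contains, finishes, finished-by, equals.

snapshot = [08:30, 12:35]; lunch = [07:10, 07:50].
Compare endpoints: snapshot.start > lunch.start, snapshot.start > lunch.end, snapshot.end > lunch.start, snapshot.end > lunch.end.
That pattern is 'after'.

after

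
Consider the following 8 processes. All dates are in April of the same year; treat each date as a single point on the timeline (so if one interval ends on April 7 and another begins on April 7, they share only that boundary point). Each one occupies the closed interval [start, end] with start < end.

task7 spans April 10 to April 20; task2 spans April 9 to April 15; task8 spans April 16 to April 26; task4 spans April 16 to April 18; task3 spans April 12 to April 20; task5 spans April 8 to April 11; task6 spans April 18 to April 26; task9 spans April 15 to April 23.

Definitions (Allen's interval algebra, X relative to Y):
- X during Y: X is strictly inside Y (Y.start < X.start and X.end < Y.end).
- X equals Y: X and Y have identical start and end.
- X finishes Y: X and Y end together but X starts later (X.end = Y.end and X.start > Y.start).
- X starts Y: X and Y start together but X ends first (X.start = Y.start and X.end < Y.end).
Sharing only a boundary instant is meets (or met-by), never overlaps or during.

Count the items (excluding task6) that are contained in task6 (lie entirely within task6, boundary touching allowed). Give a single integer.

0

Target task6 = [April 18, April 26].
task2 [April 9, April 15] → before → no.
task3 [April 12, April 20] → overlaps → no.
task4 [April 16, April 18] → meets → no.
task5 [April 8, April 11] → before → no.
task7 [April 10, April 20] → overlaps → no.
task8 [April 16, April 26] → finished-by → no.
task9 [April 15, April 23] → overlaps → no.
Total: 0.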